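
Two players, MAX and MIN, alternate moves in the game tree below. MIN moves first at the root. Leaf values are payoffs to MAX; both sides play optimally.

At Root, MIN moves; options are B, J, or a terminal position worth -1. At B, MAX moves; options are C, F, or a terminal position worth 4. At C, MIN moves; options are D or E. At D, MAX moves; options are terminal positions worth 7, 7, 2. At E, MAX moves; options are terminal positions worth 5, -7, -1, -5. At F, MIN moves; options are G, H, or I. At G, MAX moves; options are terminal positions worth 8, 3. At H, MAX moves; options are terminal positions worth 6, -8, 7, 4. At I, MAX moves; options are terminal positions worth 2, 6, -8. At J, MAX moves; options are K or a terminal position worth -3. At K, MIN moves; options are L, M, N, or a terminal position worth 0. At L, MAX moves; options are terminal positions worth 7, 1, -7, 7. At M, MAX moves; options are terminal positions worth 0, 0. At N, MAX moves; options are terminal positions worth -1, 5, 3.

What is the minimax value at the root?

D (MAX): max(7, 7, 2) = 7
E (MAX): max(5, -7, -1, -5) = 5
C (MIN): min(7, 5) = 5
G (MAX): max(8, 3) = 8
H (MAX): max(6, -8, 7, 4) = 7
I (MAX): max(2, 6, -8) = 6
F (MIN): min(8, 7, 6) = 6
B (MAX): max(5, 6, 4) = 6
L (MAX): max(7, 1, -7, 7) = 7
M (MAX): max(0, 0) = 0
N (MAX): max(-1, 5, 3) = 5
K (MIN): min(7, 0, 5, 0) = 0
J (MAX): max(0, -3) = 0
Root (MIN): min(6, 0, -1) = -1

-1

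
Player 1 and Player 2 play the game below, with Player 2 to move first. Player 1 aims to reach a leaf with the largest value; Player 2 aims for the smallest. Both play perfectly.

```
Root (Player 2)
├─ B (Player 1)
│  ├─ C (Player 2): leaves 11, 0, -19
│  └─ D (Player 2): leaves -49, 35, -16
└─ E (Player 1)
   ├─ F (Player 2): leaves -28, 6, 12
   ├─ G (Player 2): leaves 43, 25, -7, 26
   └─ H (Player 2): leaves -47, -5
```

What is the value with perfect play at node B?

-19

C: min(11, 0, -19) = -19
D: min(-49, 35, -16) = -49
B: max(-19, -49) = -19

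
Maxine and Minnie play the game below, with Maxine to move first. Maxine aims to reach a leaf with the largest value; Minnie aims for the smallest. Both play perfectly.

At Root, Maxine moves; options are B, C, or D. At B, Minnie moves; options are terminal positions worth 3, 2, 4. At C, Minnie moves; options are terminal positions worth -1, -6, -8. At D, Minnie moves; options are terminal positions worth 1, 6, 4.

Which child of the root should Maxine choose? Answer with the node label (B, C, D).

B

B (Minnie): min(3, 2, 4) = 2
C (Minnie): min(-1, -6, -8) = -8
D (Minnie): min(1, 6, 4) = 1
Root (Maxine): max(2, -8, 1) = 2
Maxine picks the child with the highest value: B (value 2).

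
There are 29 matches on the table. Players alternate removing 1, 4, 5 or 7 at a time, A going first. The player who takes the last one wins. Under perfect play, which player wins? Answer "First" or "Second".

W/L table (W = player to move can force a win):
i:   0  1  2  3  4  5  6  7  8  9 10 11 12 13 14 15 16 17 18 19 20 21 22 23 24 25 26 27 28 29
     L  W  L  W  W  W  W  W  L  W  L  W  W  W  W  W  L  W  L  W  W  W  W  W  L  W  L  W  W  W
Position 29 is W, so the first player wins.

First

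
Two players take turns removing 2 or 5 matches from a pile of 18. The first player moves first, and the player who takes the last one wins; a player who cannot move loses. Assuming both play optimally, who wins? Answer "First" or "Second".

Second

i:   0  1  2  3  4  5  6  7  8  9 10 11 12 13 14 15 16 17 18
     L  L  W  W  L  W  W  L  L  W  W  L  W  W  L  L  W  W  L
Position 18 is L, so the second player wins.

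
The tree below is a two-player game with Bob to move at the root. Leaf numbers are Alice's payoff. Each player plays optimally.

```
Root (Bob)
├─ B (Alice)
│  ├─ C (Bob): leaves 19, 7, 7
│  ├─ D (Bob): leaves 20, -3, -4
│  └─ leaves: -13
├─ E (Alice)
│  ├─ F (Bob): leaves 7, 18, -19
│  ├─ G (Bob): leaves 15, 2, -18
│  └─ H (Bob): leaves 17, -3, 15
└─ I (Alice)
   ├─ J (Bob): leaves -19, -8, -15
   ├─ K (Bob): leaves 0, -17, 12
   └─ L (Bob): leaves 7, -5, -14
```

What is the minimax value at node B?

C: min(19, 7, 7) = 7
D: min(20, -3, -4) = -4
B: max(7, -4, -13) = 7

7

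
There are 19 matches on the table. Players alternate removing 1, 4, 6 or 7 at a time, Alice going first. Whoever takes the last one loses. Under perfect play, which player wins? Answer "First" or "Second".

Second

Positions where the player to move wins (W) vs loses (L):
i:   0  1  2  3  4  5  6  7  8  9 10 11 12 13 14 15 16 17 18 19
     W  L  W  L  W  W  L  W  W  W  W  L  W  W  L  W  L  W  W  L
Position 19 is L, so the second player wins.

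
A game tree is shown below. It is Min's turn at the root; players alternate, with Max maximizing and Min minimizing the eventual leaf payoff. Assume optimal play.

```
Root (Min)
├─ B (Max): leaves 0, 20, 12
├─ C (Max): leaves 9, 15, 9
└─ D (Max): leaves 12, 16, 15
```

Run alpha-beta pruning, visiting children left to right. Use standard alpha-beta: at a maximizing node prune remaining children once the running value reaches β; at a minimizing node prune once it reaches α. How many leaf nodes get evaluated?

8

B [α=-∞,β=+∞]: v=20
C [α=-∞,β=20]: v=15
D [α=-∞,β=15]: v=16 after child 2 ≥ β → β-cutoff, skip 1
Root [α=-∞,β=+∞]: v=15
Leaves evaluated: 8 of 9.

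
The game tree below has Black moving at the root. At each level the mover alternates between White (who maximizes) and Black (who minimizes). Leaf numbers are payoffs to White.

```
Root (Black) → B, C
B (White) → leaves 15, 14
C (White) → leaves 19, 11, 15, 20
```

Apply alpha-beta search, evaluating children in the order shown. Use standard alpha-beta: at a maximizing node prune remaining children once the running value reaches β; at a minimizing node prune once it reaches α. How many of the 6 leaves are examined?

3

B [α=-∞,β=+∞]: v=15
C [α=-∞,β=15]: v=19 after child 1 ≥ β → β-cutoff, skip 3
Root [α=-∞,β=+∞]: v=15
Leaves evaluated: 3 of 6.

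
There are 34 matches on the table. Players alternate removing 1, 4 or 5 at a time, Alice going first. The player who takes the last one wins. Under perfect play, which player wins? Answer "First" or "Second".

Second

Positions where the player to move wins (W) vs loses (L):
i:   0  1  2  3  4  5  6  7  8  9 10 11 12 13 14 15 16 17 18 19 20 21 22 23 24 25 26 27 28 29 30 31 32 33 34
     L  W  L  W  W  W  W  W  L  W  L  W  W  W  W  W  L  W  L  W  W  W  W  W  L  W  L  W  W  W  W  W  L  W  L
Position 34 is L, so the second player wins.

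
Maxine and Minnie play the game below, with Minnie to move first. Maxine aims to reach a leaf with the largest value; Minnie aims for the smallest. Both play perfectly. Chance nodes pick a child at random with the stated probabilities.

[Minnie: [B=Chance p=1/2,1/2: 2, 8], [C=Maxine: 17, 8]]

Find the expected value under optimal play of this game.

B (Chance): 1/2·2 + 1/2·8 = 5
C (Maxine): max(17, 8) = 17
Root (Minnie): min(5, 17) = 5

5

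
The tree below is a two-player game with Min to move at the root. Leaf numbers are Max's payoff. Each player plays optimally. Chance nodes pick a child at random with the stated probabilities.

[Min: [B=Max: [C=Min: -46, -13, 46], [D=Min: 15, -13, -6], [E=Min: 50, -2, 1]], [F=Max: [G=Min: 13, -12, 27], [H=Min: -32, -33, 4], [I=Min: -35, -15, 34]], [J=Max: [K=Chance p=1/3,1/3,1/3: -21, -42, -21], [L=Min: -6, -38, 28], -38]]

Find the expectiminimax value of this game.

C (Min): min(-46, -13, 46) = -46
D (Min): min(15, -13, -6) = -13
E (Min): min(50, -2, 1) = -2
B (Max): max(-46, -13, -2) = -2
G (Min): min(13, -12, 27) = -12
H (Min): min(-32, -33, 4) = -33
I (Min): min(-35, -15, 34) = -35
F (Max): max(-12, -33, -35) = -12
K (Chance): 1/3·-21 + 1/3·-42 + 1/3·-21 = -28
L (Min): min(-6, -38, 28) = -38
J (Max): max(-28, -38, -38) = -28
Root (Min): min(-2, -12, -28) = -28

-28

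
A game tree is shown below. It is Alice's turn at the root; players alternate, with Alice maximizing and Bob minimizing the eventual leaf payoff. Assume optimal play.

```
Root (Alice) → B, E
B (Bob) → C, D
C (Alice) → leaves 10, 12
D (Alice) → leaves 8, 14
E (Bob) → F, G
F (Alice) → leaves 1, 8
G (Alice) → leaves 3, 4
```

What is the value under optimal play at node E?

4

F: max(1, 8) = 8
G: max(3, 4) = 4
E: min(8, 4) = 4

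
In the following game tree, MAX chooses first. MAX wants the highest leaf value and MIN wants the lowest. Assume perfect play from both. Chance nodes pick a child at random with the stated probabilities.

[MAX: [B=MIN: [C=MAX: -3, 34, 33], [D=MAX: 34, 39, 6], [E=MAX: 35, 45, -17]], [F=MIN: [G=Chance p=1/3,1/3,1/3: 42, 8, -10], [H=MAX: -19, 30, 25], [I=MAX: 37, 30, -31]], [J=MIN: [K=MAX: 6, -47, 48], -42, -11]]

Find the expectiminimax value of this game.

C (MAX): max(-3, 34, 33) = 34
D (MAX): max(34, 39, 6) = 39
E (MAX): max(35, 45, -17) = 45
B (MIN): min(34, 39, 45) = 34
G (Chance): 1/3·42 + 1/3·8 + 1/3·-10 = 13.33
H (MAX): max(-19, 30, 25) = 30
I (MAX): max(37, 30, -31) = 37
F (MIN): min(13.33, 30, 37) = 13.33
K (MAX): max(6, -47, 48) = 48
J (MIN): min(48, -42, -11) = -42
Root (MAX): max(34, 13.33, -42) = 34

34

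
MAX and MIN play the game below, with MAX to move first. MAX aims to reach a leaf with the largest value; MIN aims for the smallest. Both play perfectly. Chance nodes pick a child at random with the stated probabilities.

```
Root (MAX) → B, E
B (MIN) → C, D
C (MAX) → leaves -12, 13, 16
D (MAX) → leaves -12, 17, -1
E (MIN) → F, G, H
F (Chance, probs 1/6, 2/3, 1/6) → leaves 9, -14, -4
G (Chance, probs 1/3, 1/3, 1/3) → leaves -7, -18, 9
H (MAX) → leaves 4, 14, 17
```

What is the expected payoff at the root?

C (MAX): max(-12, 13, 16) = 16
D (MAX): max(-12, 17, -1) = 17
B (MIN): min(16, 17) = 16
F (Chance): 1/6·9 + 2/3·-14 + 1/6·-4 = -8.5
G (Chance): 1/3·-7 + 1/3·-18 + 1/3·9 = -5.33
H (MAX): max(4, 14, 17) = 17
E (MIN): min(-8.5, -5.33, 17) = -8.5
Root (MAX): max(16, -8.5) = 16

16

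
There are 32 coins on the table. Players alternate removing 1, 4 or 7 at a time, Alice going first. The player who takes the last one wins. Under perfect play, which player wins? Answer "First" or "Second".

Second

Positions where the player to move wins (W) vs loses (L):
i:   0  1  2  3  4  5  6  7  8  9 10 11 12 13 14 15 16 17 18 19 20 21 22 23 24 25 26 27 28 29 30 31 32
     L  W  L  W  W  L  W  W  L  W  L  W  W  L  W  W  L  W  L  W  W  L  W  W  L  W  L  W  W  L  W  W  L
Position 32 is L, so the second player wins.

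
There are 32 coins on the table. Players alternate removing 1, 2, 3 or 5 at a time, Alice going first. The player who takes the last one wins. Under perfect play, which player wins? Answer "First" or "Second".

W/L table (W = player to move can force a win):
i:   0  1  2  3  4  5  6  7  8  9 10 11 12 13 14 15 16 17 18 19 20 21 22 23 24 25 26 27 28 29 30 31 32
     L  W  W  W  L  W  W  W  L  W  W  W  L  W  W  W  L  W  W  W  L  W  W  W  L  W  W  W  L  W  W  W  L
Position 32 is L, so the second player wins.

Second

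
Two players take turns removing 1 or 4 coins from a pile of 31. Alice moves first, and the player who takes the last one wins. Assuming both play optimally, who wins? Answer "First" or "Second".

Compute winning (W) and losing (L) positions by backward induction:
i:   0  1  2  3  4  5  6  7  8  9 10 11 12 13 14 15 16 17 18 19 20 21 22 23 24 25 26 27 28 29 30 31
     L  W  L  W  W  L  W  L  W  W  L  W  L  W  W  L  W  L  W  W  L  W  L  W  W  L  W  L  W  W  L  W
Position 31 is W, so the first player wins.

First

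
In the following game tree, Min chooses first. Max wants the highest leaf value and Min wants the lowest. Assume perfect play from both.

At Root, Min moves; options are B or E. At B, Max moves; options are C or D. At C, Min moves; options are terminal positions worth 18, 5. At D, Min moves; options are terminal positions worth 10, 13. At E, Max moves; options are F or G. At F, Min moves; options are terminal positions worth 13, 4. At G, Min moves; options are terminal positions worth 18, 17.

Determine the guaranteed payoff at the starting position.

C (Min): min(18, 5) = 5
D (Min): min(10, 13) = 10
B (Max): max(5, 10) = 10
F (Min): min(13, 4) = 4
G (Min): min(18, 17) = 17
E (Max): max(4, 17) = 17
Root (Min): min(10, 17) = 10

10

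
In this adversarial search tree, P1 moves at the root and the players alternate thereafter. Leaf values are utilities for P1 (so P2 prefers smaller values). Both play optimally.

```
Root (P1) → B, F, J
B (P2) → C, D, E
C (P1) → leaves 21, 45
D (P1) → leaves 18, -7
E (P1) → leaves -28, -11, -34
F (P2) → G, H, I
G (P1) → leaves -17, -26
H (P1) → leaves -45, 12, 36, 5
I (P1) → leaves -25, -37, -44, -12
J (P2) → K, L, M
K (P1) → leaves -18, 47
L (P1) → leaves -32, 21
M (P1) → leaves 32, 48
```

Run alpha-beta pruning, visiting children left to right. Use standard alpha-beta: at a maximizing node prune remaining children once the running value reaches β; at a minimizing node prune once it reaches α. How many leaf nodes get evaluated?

C [α=-∞,β=+∞]: v=45
D [α=-∞,β=45]: v=18
E [α=-∞,β=18]: v=-11
B [α=-∞,β=+∞]: v=-11
G [α=-11,β=+∞]: v=-17
F [α=-11,β=+∞]: v=-17 after child 1 ≤ α → α-cutoff, skip 2
K [α=-11,β=+∞]: v=47
L [α=-11,β=47]: v=21
M [α=-11,β=21]: v=32 after child 1 ≥ β → β-cutoff, skip 1
J [α=-11,β=+∞]: v=21
Root [α=-∞,β=+∞]: v=21
Leaves evaluated: 14 of 23.

14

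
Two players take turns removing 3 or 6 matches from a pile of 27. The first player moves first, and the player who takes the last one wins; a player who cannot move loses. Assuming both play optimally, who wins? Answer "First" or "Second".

Compute winning (W) and losing (L) positions by backward induction:
i:   0  1  2  3  4  5  6  7  8  9 10 11 12 13 14 15 16 17 18 19 20 21 22 23 24 25 26 27
     L  L  L  W  W  W  W  W  W  L  L  L  W  W  W  W  W  W  L  L  L  W  W  W  W  W  W  L
Position 27 is L, so the second player wins.

Second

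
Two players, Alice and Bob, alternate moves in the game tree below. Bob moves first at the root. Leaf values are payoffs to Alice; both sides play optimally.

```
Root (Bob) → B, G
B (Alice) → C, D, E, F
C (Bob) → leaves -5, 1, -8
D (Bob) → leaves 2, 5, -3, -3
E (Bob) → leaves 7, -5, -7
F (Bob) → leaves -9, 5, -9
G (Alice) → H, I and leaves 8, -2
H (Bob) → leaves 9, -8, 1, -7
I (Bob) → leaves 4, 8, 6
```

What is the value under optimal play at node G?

8

H: min(9, -8, 1, -7) = -8
I: min(4, 8, 6) = 4
G: max(-8, 4, 8, -2) = 8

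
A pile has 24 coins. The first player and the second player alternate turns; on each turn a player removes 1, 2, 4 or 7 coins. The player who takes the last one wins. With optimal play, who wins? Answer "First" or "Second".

Second

i:   0  1  2  3  4  5  6  7  8  9 10 11 12 13 14 15 16 17 18 19 20 21 22 23 24
     L  W  W  L  W  W  L  W  W  L  W  W  L  W  W  L  W  W  L  W  W  L  W  W  L
Position 24 is L, so the second player wins.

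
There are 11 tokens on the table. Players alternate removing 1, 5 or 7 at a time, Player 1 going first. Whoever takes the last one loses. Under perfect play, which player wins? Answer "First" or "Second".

i:   0  1  2  3  4  5  6  7  8  9 10 11
     W  L  W  L  W  L  W  L  W  L  W  L
Position 11 is L, so the second player wins.

Second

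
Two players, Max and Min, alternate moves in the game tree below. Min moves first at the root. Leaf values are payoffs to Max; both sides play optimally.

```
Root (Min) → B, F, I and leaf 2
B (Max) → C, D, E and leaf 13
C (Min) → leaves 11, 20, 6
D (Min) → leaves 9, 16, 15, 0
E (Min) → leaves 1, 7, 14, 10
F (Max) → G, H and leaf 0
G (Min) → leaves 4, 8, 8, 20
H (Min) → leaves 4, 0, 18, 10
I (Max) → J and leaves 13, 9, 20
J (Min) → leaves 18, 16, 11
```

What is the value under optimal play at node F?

4

G: min(4, 8, 8, 20) = 4
H: min(4, 0, 18, 10) = 0
F: max(4, 0, 0) = 4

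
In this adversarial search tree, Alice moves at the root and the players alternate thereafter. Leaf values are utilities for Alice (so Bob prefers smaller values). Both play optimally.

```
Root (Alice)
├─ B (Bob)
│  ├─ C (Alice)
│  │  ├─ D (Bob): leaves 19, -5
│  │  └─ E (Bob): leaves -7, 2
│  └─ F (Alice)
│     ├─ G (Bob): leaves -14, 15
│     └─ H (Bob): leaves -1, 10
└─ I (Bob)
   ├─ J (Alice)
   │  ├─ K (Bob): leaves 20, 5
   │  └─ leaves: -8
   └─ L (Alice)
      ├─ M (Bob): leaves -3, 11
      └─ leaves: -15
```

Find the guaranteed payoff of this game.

-3

D (Bob): min(19, -5) = -5
E (Bob): min(-7, 2) = -7
C (Alice): max(-5, -7) = -5
G (Bob): min(-14, 15) = -14
H (Bob): min(-1, 10) = -1
F (Alice): max(-14, -1) = -1
B (Bob): min(-5, -1) = -5
K (Bob): min(20, 5) = 5
J (Alice): max(5, -8) = 5
M (Bob): min(-3, 11) = -3
L (Alice): max(-3, -15) = -3
I (Bob): min(5, -3) = -3
Root (Alice): max(-5, -3) = -3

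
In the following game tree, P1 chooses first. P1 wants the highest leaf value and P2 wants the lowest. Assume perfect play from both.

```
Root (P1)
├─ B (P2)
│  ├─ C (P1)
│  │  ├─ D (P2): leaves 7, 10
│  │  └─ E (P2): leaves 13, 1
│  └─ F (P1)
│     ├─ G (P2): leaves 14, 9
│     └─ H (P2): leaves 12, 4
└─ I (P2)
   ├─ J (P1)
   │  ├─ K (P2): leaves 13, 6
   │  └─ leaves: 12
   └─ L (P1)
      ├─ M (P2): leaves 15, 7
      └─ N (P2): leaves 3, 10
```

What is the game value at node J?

12

K: min(13, 6) = 6
J: max(6, 12) = 12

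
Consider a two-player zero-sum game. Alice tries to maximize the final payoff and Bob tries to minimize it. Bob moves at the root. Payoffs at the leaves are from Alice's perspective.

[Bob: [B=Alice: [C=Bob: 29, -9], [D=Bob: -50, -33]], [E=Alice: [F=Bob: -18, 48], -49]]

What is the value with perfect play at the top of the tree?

C (Bob): min(29, -9) = -9
D (Bob): min(-50, -33) = -50
B (Alice): max(-9, -50) = -9
F (Bob): min(-18, 48) = -18
E (Alice): max(-18, -49) = -18
Root (Bob): min(-9, -18) = -18

-18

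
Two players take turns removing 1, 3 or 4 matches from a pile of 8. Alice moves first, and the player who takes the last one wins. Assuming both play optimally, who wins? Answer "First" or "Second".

First

i:   0  1  2  3  4  5  6  7  8
     L  W  L  W  W  W  W  L  W
Position 8 is W, so the first player wins.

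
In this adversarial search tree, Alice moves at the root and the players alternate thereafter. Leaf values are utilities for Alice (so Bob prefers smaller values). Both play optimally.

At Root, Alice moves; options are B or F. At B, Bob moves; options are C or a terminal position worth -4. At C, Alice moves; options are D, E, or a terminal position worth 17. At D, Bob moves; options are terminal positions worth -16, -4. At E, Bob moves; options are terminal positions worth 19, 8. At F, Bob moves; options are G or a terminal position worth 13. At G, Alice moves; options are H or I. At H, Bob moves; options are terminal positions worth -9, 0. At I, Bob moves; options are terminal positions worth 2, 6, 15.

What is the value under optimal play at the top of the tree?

D (Bob): min(-16, -4) = -16
E (Bob): min(19, 8) = 8
C (Alice): max(-16, 8, 17) = 17
B (Bob): min(17, -4) = -4
H (Bob): min(-9, 0) = -9
I (Bob): min(2, 6, 15) = 2
G (Alice): max(-9, 2) = 2
F (Bob): min(2, 13) = 2
Root (Alice): max(-4, 2) = 2

2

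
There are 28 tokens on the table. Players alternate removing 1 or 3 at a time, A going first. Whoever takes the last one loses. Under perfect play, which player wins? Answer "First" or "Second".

W/L table (W = player to move can force a win):
i:   0  1  2  3  4  5  6  7  8  9 10 11 12 13 14 15 16 17 18 19 20 21 22 23 24 25 26 27 28
     W  L  W  L  W  L  W  L  W  L  W  L  W  L  W  L  W  L  W  L  W  L  W  L  W  L  W  L  W
Position 28 is W, so the first player wins.

First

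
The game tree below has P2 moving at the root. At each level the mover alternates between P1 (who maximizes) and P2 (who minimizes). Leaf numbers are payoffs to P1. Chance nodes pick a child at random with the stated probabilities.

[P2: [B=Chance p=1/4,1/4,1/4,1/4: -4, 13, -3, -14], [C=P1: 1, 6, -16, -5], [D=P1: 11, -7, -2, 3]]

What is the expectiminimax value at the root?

B (Chance): 1/4·-4 + 1/4·13 + 1/4·-3 + 1/4·-14 = -2
C (P1): max(1, 6, -16, -5) = 6
D (P1): max(11, -7, -2, 3) = 11
Root (P2): min(-2, 6, 11) = -2

-2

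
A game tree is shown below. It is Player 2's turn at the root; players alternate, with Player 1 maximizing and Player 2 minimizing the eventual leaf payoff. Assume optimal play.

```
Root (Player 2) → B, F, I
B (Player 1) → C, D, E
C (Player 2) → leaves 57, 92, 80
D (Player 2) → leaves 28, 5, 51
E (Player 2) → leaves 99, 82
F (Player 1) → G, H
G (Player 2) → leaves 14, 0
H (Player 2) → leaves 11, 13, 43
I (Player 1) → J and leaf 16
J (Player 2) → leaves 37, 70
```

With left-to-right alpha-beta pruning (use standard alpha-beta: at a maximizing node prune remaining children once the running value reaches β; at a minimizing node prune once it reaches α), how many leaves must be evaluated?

13

C [α=-∞,β=+∞]: v=57
D [α=57,β=+∞]: v=28 after child 1 ≤ α → α-cutoff, skip 2
E [α=57,β=+∞]: v=82
B [α=-∞,β=+∞]: v=82
G [α=-∞,β=82]: v=0
H [α=0,β=82]: v=11
F [α=-∞,β=82]: v=11
J [α=-∞,β=11]: v=37
I [α=-∞,β=11]: v=37 after child 1 ≥ β → β-cutoff, skip 1
Root [α=-∞,β=+∞]: v=11
Leaves evaluated: 13 of 16.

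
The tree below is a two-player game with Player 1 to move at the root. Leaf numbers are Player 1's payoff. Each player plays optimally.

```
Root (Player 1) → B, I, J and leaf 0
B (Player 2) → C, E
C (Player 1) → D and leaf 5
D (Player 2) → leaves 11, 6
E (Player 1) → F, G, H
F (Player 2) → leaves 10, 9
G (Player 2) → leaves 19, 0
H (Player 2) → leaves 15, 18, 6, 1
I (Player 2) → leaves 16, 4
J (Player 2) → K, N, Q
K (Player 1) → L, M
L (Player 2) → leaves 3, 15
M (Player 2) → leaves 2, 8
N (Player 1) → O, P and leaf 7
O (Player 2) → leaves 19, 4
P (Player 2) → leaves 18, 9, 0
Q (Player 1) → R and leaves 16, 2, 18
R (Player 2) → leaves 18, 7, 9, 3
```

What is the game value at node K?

L: min(3, 15) = 3
M: min(2, 8) = 2
K: max(3, 2) = 3

3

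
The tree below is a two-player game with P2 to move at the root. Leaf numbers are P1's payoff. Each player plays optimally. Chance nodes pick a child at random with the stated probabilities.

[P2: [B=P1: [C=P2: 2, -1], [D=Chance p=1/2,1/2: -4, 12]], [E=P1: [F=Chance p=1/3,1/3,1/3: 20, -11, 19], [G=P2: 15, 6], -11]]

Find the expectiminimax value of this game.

4

C (P2): min(2, -1) = -1
D (Chance): 1/2·-4 + 1/2·12 = 4
B (P1): max(-1, 4) = 4
F (Chance): 1/3·20 + 1/3·-11 + 1/3·19 = 9.33
G (P2): min(15, 6) = 6
E (P1): max(9.33, 6, -11) = 9.33
Root (P2): min(4, 9.33) = 4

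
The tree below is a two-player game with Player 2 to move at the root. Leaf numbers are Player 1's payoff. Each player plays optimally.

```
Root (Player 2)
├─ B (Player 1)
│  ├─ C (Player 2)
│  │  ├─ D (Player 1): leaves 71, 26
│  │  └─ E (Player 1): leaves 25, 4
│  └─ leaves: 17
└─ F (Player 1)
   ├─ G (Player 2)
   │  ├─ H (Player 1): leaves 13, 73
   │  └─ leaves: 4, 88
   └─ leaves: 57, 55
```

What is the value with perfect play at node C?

D: max(71, 26) = 71
E: max(25, 4) = 25
C: min(71, 25) = 25

25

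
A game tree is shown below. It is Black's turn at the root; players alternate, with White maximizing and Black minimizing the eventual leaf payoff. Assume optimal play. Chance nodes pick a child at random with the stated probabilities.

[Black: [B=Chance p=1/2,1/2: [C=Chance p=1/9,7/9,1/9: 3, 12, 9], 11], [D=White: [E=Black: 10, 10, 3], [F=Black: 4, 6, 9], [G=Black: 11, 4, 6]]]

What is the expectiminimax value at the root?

4

C (Chance): 1/9·3 + 7/9·12 + 1/9·9 = 10.67
B (Chance): 1/2·10.67 + 1/2·11 = 10.83
E (Black): min(10, 10, 3) = 3
F (Black): min(4, 6, 9) = 4
G (Black): min(11, 4, 6) = 4
D (White): max(3, 4, 4) = 4
Root (Black): min(10.83, 4) = 4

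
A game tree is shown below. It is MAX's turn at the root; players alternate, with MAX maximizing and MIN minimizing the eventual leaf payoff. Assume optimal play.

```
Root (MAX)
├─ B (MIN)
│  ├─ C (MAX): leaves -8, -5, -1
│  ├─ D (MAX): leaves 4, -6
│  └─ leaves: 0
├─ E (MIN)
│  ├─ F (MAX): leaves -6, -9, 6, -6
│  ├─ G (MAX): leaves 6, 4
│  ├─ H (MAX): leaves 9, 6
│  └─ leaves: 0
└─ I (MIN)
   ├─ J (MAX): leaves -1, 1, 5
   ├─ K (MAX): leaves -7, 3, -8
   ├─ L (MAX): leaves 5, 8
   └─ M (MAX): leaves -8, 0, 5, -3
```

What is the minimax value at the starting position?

C (MAX): max(-8, -5, -1) = -1
D (MAX): max(4, -6) = 4
B (MIN): min(-1, 4, 0) = -1
F (MAX): max(-6, -9, 6, -6) = 6
G (MAX): max(6, 4) = 6
H (MAX): max(9, 6) = 9
E (MIN): min(6, 6, 9, 0) = 0
J (MAX): max(-1, 1, 5) = 5
K (MAX): max(-7, 3, -8) = 3
L (MAX): max(5, 8) = 8
M (MAX): max(-8, 0, 5, -3) = 5
I (MIN): min(5, 3, 8, 5) = 3
Root (MAX): max(-1, 0, 3) = 3

3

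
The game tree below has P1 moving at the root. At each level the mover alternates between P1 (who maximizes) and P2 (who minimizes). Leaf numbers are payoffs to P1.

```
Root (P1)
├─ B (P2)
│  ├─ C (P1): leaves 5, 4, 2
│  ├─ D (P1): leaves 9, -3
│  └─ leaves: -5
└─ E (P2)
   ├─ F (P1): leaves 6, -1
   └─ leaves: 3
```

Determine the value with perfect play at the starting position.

C (P1): max(5, 4, 2) = 5
D (P1): max(9, -3) = 9
B (P2): min(5, 9, -5) = -5
F (P1): max(6, -1) = 6
E (P2): min(6, 3) = 3
Root (P1): max(-5, 3) = 3

3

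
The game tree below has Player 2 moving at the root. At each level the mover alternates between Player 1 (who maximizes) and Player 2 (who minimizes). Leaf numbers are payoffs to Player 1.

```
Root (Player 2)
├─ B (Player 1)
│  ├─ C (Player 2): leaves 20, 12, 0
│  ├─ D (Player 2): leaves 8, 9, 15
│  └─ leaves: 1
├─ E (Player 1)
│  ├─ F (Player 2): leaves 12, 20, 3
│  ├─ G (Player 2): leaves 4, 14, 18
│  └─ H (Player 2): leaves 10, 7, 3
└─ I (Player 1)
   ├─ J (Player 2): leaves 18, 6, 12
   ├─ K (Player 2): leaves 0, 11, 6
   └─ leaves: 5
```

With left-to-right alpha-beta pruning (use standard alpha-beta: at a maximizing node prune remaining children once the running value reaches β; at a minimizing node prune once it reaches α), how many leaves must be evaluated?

19

C [α=-∞,β=+∞]: v=0
D [α=0,β=+∞]: v=8
B [α=-∞,β=+∞]: v=8
F [α=-∞,β=8]: v=3
G [α=3,β=8]: v=4
H [α=4,β=8]: v=3
E [α=-∞,β=8]: v=4
J [α=-∞,β=4]: v=6
I [α=-∞,β=4]: v=6 after child 1 ≥ β → β-cutoff, skip 2
Root [α=-∞,β=+∞]: v=4
Leaves evaluated: 19 of 23.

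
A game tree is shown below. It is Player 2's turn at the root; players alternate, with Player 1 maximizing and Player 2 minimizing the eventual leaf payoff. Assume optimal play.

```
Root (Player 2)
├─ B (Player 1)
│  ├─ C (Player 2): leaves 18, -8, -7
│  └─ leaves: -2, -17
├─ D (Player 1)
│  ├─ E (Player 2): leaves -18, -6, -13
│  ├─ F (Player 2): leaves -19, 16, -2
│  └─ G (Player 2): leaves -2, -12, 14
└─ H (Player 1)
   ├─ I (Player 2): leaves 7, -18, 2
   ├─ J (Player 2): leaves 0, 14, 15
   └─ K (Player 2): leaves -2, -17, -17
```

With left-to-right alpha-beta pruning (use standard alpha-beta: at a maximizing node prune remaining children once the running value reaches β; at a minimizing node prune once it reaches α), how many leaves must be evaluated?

18

C [α=-∞,β=+∞]: v=-8
B [α=-∞,β=+∞]: v=-2
E [α=-∞,β=-2]: v=-18
F [α=-18,β=-2]: v=-19 after child 1 ≤ α → α-cutoff, skip 2
G [α=-18,β=-2]: v=-12
D [α=-∞,β=-2]: v=-12
I [α=-∞,β=-12]: v=-18
J [α=-18,β=-12]: v=0
H [α=-∞,β=-12]: v=0 after child 2 ≥ β → β-cutoff, skip 1
Root [α=-∞,β=+∞]: v=-12
Leaves evaluated: 18 of 23.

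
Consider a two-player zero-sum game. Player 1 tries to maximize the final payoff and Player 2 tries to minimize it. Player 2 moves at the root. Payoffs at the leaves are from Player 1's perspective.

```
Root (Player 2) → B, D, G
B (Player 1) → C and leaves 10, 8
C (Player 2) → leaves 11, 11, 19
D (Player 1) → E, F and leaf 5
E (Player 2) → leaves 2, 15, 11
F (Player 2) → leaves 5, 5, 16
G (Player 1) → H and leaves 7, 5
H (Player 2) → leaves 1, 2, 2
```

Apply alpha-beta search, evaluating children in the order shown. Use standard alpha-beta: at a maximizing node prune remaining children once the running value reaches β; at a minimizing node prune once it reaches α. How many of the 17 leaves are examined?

C [α=-∞,β=+∞]: v=11
B [α=-∞,β=+∞]: v=11
E [α=-∞,β=11]: v=2
F [α=2,β=11]: v=5
D [α=-∞,β=11]: v=5
H [α=-∞,β=5]: v=1
G [α=-∞,β=5]: v=7 after child 2 ≥ β → β-cutoff, skip 1
Root [α=-∞,β=+∞]: v=5
Leaves evaluated: 16 of 17.

16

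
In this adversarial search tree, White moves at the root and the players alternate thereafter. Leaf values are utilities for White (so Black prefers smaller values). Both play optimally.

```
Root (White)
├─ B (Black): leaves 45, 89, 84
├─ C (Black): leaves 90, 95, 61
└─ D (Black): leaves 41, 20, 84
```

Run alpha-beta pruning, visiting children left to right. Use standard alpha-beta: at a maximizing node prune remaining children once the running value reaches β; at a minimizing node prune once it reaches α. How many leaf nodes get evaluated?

B [α=-∞,β=+∞]: v=45
C [α=45,β=+∞]: v=61
D [α=61,β=+∞]: v=41 after child 1 ≤ α → α-cutoff, skip 2
Root [α=-∞,β=+∞]: v=61
Leaves evaluated: 7 of 9.

7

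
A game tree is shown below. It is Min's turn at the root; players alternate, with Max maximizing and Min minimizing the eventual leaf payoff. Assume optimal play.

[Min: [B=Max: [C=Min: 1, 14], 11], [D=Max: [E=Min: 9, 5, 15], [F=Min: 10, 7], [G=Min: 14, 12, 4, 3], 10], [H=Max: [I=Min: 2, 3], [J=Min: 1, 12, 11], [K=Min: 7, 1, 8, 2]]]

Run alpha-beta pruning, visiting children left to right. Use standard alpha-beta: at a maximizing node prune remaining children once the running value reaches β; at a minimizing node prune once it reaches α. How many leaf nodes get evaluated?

17

C [α=-∞,β=+∞]: v=1
B [α=-∞,β=+∞]: v=11
E [α=-∞,β=11]: v=5
F [α=5,β=11]: v=7
G [α=7,β=11]: v=4 after child 3 ≤ α → α-cutoff, skip 1
D [α=-∞,β=11]: v=10
I [α=-∞,β=10]: v=2
J [α=2,β=10]: v=1 after child 1 ≤ α → α-cutoff, skip 2
K [α=2,β=10]: v=1 after child 2 ≤ α → α-cutoff, skip 2
H [α=-∞,β=10]: v=2
Root [α=-∞,β=+∞]: v=2
Leaves evaluated: 17 of 22.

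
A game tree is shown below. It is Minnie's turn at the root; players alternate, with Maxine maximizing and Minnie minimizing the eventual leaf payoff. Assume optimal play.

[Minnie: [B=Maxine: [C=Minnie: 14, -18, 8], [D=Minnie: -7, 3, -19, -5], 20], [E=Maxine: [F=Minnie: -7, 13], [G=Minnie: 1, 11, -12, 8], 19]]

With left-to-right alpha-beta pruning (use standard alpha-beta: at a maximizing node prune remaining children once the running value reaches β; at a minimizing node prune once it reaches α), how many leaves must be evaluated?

13

C [α=-∞,β=+∞]: v=-18
D [α=-18,β=+∞]: v=-19 after child 3 ≤ α → α-cutoff, skip 1
B [α=-∞,β=+∞]: v=20
F [α=-∞,β=20]: v=-7
G [α=-7,β=20]: v=-12 after child 3 ≤ α → α-cutoff, skip 1
E [α=-∞,β=20]: v=19
Root [α=-∞,β=+∞]: v=19
Leaves evaluated: 13 of 15.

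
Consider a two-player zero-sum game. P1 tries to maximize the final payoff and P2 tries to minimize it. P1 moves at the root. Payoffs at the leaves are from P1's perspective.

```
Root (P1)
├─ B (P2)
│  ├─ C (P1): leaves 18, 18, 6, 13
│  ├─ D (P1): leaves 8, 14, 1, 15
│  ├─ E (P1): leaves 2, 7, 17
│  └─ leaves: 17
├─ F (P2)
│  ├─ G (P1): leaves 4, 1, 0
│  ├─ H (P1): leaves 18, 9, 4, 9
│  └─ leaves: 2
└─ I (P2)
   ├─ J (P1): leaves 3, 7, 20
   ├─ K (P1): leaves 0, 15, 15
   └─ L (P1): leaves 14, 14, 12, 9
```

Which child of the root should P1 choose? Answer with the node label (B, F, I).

C (P1): max(18, 18, 6, 13) = 18
D (P1): max(8, 14, 1, 15) = 15
E (P1): max(2, 7, 17) = 17
B (P2): min(18, 15, 17, 17) = 15
G (P1): max(4, 1, 0) = 4
H (P1): max(18, 9, 4, 9) = 18
F (P2): min(4, 18, 2) = 2
J (P1): max(3, 7, 20) = 20
K (P1): max(0, 15, 15) = 15
L (P1): max(14, 14, 12, 9) = 14
I (P2): min(20, 15, 14) = 14
Root (P1): max(15, 2, 14) = 15
P1 picks the child with the highest value: B (value 15).

B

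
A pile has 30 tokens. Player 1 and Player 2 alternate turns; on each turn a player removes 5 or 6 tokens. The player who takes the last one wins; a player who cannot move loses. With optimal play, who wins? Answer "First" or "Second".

First

Compute winning (W) and losing (L) positions by backward induction:
i:   0  1  2  3  4  5  6  7  8  9 10 11 12 13 14 15 16 17 18 19 20 21 22 23 24 25 26 27 28 29 30
     L  L  L  L  L  W  W  W  W  W  W  L  L  L  L  L  W  W  W  W  W  W  L  L  L  L  L  W  W  W  W
Position 30 is W, so the first player wins.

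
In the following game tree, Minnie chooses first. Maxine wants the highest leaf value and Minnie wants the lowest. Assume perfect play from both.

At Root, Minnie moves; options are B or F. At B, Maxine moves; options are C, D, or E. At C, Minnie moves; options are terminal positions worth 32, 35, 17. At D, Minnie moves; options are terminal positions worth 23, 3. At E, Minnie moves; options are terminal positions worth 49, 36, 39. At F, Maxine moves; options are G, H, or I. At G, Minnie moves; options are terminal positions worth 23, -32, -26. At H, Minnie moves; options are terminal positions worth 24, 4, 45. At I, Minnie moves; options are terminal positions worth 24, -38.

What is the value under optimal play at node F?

4

G: min(23, -32, -26) = -32
H: min(24, 4, 45) = 4
I: min(24, -38) = -38
F: max(-32, 4, -38) = 4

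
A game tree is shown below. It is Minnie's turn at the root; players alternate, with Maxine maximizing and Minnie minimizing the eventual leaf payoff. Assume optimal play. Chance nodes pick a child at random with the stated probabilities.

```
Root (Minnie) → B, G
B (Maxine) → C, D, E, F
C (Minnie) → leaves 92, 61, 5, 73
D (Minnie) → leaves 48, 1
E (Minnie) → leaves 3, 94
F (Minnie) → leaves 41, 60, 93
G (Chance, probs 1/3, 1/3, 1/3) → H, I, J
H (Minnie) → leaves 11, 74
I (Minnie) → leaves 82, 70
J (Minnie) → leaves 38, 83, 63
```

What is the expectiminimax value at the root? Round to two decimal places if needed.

39.67

C (Minnie): min(92, 61, 5, 73) = 5
D (Minnie): min(48, 1) = 1
E (Minnie): min(3, 94) = 3
F (Minnie): min(41, 60, 93) = 41
B (Maxine): max(5, 1, 3, 41) = 41
H (Minnie): min(11, 74) = 11
I (Minnie): min(82, 70) = 70
J (Minnie): min(38, 83, 63) = 38
G (Chance): 1/3·11 + 1/3·70 + 1/3·38 = 39.67
Root (Minnie): min(41, 39.67) = 39.67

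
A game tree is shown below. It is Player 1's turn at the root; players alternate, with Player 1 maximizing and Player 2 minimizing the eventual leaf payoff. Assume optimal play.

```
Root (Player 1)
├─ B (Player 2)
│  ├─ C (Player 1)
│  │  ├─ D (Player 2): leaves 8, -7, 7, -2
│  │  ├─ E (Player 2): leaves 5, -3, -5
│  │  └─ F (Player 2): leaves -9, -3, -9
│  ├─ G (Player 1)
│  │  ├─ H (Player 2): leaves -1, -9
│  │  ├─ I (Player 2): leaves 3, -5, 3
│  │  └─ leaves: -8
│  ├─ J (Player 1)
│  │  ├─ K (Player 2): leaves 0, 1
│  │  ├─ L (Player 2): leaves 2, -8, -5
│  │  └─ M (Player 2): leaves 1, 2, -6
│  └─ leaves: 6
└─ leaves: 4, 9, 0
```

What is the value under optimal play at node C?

-5

D: min(8, -7, 7, -2) = -7
E: min(5, -3, -5) = -5
F: min(-9, -3, -9) = -9
C: max(-7, -5, -9) = -5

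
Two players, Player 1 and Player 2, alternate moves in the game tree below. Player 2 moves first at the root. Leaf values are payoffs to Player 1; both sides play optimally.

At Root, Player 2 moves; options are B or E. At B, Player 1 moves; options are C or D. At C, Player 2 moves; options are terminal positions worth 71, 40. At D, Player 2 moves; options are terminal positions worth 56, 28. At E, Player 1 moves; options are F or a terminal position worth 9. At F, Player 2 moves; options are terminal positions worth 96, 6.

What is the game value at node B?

C: min(71, 40) = 40
D: min(56, 28) = 28
B: max(40, 28) = 40

40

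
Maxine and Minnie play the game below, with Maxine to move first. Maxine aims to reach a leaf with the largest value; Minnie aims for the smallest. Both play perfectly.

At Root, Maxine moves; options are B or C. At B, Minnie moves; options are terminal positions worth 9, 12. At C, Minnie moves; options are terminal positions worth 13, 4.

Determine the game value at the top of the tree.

9

B (Minnie): min(9, 12) = 9
C (Minnie): min(13, 4) = 4
Root (Maxine): max(9, 4) = 9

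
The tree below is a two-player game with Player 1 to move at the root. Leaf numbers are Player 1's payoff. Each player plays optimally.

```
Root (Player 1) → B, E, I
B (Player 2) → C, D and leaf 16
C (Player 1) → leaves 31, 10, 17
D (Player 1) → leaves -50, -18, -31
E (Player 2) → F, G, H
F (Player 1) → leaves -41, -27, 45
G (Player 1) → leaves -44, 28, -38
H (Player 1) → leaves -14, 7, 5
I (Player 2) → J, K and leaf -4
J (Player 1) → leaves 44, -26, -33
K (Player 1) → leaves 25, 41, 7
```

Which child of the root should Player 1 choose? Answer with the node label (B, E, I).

E

C (Player 1): max(31, 10, 17) = 31
D (Player 1): max(-50, -18, -31) = -18
B (Player 2): min(31, -18, 16) = -18
F (Player 1): max(-41, -27, 45) = 45
G (Player 1): max(-44, 28, -38) = 28
H (Player 1): max(-14, 7, 5) = 7
E (Player 2): min(45, 28, 7) = 7
J (Player 1): max(44, -26, -33) = 44
K (Player 1): max(25, 41, 7) = 41
I (Player 2): min(44, 41, -4) = -4
Root (Player 1): max(-18, 7, -4) = 7
Player 1 picks the child with the highest value: E (value 7).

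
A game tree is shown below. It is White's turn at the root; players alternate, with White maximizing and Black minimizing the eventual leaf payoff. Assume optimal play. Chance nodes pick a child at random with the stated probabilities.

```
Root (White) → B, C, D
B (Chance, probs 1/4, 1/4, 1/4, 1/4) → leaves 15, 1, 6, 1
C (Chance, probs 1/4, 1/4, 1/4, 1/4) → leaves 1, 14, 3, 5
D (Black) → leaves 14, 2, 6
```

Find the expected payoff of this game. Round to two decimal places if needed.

5.75

B (Chance): 1/4·15 + 1/4·1 + 1/4·6 + 1/4·1 = 5.75
C (Chance): 1/4·1 + 1/4·14 + 1/4·3 + 1/4·5 = 5.75
D (Black): min(14, 2, 6) = 2
Root (White): max(5.75, 5.75, 2) = 5.75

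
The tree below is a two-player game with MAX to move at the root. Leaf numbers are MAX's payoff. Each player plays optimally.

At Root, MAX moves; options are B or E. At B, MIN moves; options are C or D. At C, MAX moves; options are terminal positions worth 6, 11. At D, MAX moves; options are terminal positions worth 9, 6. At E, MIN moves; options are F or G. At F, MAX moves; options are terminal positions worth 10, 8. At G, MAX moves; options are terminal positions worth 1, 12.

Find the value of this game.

C (MAX): max(6, 11) = 11
D (MAX): max(9, 6) = 9
B (MIN): min(11, 9) = 9
F (MAX): max(10, 8) = 10
G (MAX): max(1, 12) = 12
E (MIN): min(10, 12) = 10
Root (MAX): max(9, 10) = 10

10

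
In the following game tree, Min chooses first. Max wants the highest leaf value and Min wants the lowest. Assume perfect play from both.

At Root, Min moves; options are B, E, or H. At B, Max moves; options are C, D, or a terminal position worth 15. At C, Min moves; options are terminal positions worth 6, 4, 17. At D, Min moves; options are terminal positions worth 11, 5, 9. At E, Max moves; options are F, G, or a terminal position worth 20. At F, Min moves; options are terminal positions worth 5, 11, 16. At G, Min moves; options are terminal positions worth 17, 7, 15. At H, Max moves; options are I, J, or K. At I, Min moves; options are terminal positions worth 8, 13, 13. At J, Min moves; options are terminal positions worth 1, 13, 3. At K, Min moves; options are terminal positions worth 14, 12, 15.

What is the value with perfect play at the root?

12

C (Min): min(6, 4, 17) = 4
D (Min): min(11, 5, 9) = 5
B (Max): max(4, 5, 15) = 15
F (Min): min(5, 11, 16) = 5
G (Min): min(17, 7, 15) = 7
E (Max): max(5, 7, 20) = 20
I (Min): min(8, 13, 13) = 8
J (Min): min(1, 13, 3) = 1
K (Min): min(14, 12, 15) = 12
H (Max): max(8, 1, 12) = 12
Root (Min): min(15, 20, 12) = 12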